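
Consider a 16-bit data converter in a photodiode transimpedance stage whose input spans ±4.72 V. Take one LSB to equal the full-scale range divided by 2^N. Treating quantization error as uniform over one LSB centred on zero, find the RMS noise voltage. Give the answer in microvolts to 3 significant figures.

Range = 4.72 − (-4.72) = 9.44 V.
LSB = 9.44 V / 2^16 = 144.04 µV.
RMS of a uniform error over width LSB is LSB/√12 = 41.6 µV.

41.6 µV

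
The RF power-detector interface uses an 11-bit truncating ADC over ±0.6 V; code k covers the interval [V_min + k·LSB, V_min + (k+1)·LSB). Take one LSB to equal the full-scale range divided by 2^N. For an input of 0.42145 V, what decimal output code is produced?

1743

Span: 0.6 V − (-0.6 V) = 1.2 V. LSB = 1.2 V / 2^11 ≈ 0.5859 mV.
code = ⌊(V_in − V_min)/LSB⌋ = ⌊(V_in − V_min) × 2^11 / range⌋
     = ⌊(0.42145 − (-0.6)) × 2048 / 1.2⌋ = ⌊1.02145 × 2048/1.2⌋
     = ⌊1743.275⌋ = 1743.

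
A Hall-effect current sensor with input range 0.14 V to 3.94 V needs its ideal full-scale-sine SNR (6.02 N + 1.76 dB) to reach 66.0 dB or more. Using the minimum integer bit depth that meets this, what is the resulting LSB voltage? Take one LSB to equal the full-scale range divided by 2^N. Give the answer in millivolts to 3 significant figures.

Span: 3.94 V − (0.14 V) = 3.8 V.
Required N = ⌈(66.0 − 1.76)/6.02⌉ = ⌈10.671⌉ = 11.
LSB = 3.8 V ÷ 2^11 = 3.8/2048 V = 1.86 mV.

1.86 mV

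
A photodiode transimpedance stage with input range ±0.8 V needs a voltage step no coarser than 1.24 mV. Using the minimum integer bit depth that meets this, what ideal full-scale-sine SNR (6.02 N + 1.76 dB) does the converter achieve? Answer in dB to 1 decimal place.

The full-scale span is 0.8 − (-0.8) = 1.6 V.
Need 2^N ≥ 1.6 V / 1.24 mV = 1290 → N_min = 11.
Ideal SNR at N = 11: 6.02·11 + 1.76 = 68.0 dB.

68.0 dB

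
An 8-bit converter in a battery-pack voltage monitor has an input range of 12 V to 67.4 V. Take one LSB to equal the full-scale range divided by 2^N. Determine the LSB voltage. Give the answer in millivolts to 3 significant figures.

The full-scale span is 67.4 − (12) = 55.4 V.
Number of codes = 2^8 = 256.
LSB = 55.4 V / 2^8 = 216 mV.

216 mV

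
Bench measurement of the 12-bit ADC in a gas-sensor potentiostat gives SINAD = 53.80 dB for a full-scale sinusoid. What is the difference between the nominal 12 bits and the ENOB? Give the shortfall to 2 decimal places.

ENOB = (SINAD − 1.76)/6.02 = (53.80 − 1.76)/6.02 = 8.6445 bits.
Shortfall = 12 − 8.6445 = 3.3555 bits.

3.36 bits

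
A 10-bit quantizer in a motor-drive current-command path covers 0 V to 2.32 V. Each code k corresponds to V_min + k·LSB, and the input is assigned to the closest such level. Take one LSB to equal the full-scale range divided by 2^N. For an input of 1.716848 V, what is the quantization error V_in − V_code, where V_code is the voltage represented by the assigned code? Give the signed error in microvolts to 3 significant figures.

−496 µV

Range is 2.32 V. LSB = 2.32 V / 2^10 ≈ 2.266 mV.
Position in LSBs: (1.716848 − (0)) × 1024/2.32 = 757.7812; rounding gives k = 758.
Reconstructed level: 0 + 758 × 2.32/1024 V = 1.717343750 V.
Error = V_in − V_code = 1.716848 − (1.717343750) = −496 µV.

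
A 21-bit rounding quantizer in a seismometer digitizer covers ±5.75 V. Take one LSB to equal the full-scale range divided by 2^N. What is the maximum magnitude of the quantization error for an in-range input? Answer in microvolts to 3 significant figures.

Full-scale range = 5.75 V − (-5.75 V) = 11.5 V.
Step size = 11.5/2097152 V = 5.4836 µV.
Worst-case error for round-to-nearest is half an LSB: 2.74 µV.

2.74 µV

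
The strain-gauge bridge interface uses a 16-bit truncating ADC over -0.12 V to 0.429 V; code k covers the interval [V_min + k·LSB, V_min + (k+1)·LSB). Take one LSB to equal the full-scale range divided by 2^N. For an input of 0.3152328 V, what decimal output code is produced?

51955

Full-scale range = 0.429 V − (-0.12 V) = 0.549 V. LSB = 0.549 V / 2^16 ≈ 8.377 µV.
(V_in − V_min) × 2^16/range = (0.3152328 − (-0.12)) × 65536/0.549 = 51955.222.
Floor → code = 51955.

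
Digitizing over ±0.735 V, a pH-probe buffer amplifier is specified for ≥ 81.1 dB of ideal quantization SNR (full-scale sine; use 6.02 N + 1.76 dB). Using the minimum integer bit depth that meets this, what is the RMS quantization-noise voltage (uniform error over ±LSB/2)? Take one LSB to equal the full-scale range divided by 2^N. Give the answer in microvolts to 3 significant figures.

The full-scale span is 0.735 − (-0.735) = 1.47 V.
6.02 N + 1.76 ≥ 81.1 gives N ≥ 13.179, so the minimum integer is 14.
One LSB is 1.47 V / 16384 = 89.722 µV.
RMS noise = LSB/√12 = 25.9 µV.

25.9 µV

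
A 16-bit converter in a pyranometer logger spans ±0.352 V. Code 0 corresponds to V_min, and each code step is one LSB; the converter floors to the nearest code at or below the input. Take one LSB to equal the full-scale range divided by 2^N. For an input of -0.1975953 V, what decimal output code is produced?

14373

Span: 0.352 V − (-0.352 V) = 0.704 V. LSB = 0.704 V / 2^16 ≈ 10.74 µV.
V_in − V_min = -0.1975953 − (-0.352) = 0.1544047 V.
Divide by LSB: 0.1544047 × 65536/0.704 = 14373.6739.
Truncating gives code 14373.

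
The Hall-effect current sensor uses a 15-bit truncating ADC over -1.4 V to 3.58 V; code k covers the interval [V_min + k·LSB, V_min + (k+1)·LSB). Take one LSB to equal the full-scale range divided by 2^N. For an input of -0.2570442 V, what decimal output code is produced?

7520

The full-scale span is 3.58 − (-1.4) = 4.98 V. LSB = 4.98 V / 2^15 ≈ 152.0 µV.
V_in − V_min = -0.2570442 − (-1.4) = 1.1429558 V.
Divide by LSB: 1.1429558 × 32768/4.98 = 7520.5574.
Truncating gives code 7520.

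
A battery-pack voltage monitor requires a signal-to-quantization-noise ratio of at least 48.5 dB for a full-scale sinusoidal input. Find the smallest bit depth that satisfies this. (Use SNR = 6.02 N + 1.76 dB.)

6.02 N + 1.76 ≥ 48.5 gives N ≥ 7.764, so the minimum integer is 8.

8 bits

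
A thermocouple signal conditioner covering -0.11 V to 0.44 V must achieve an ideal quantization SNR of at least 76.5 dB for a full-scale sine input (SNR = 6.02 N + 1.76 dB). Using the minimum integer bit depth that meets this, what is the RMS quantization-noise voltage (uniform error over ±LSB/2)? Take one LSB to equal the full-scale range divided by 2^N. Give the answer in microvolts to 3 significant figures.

19.4 µV

Full-scale range = 0.44 V − (-0.11 V) = 0.55 V.
Solving 6.02 N ≥ 76.5 − 1.76: N ≥ 12.415. Round up → N = 13.
LSB = 0.55 V ÷ 2^13 = 0.55/8192 V = 67.139 µV.
V_rms = LSB/√12 = 19.4 µV.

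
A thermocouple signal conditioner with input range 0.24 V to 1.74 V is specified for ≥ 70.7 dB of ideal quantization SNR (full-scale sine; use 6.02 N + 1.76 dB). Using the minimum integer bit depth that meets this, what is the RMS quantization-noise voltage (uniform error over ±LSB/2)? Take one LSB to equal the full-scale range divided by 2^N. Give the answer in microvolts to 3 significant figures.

Range = 1.74 − (0.24) = 1.5 V.
Required N = ⌈(70.7 − 1.76)/6.02⌉ = ⌈11.452⌉ = 12.
LSB = 1.5 V ÷ 2^12 = 1.5/4096 V = 366.21 µV.
RMS noise = LSB/√12 = 106 µV.

106 µV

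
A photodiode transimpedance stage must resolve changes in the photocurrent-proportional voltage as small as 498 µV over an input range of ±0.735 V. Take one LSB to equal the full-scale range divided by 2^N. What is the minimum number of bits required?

The full-scale span is 0.735 − (-0.735) = 1.47 V.
Need 2^N ≥ 1.47 V / 498 µV = 2952 → N_min = 12.

12 bits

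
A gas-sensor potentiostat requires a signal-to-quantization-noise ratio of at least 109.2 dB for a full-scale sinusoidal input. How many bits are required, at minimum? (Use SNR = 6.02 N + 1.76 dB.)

N ≥ (109.2 − 1.76)/6.02 = 17.847 → N_min = 18.

18 bits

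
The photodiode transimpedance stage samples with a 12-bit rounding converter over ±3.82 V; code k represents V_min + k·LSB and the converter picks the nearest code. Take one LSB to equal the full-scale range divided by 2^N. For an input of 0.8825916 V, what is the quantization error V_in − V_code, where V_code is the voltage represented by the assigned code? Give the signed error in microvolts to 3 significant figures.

+336 µV

Full-scale range = 3.82 V − (-3.82 V) = 7.64 V. LSB = 7.64 V / 2^12 ≈ 1.865 mV.
Position in LSBs: (0.8825916 − (-3.82)) × 4096/7.64 = 2521.1800; rounding gives k = 2521.
V_code = -3.82 + (2521/4096) × 7.64 = 0.8822558594 V.
Error = V_in − V_code = 0.8825916 − (0.8822558594) = +336 µV.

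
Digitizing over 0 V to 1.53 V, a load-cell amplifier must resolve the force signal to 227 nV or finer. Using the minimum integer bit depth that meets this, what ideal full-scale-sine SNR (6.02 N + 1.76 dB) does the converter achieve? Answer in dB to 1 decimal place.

Full-scale range = 1.53 V.
1.53 V / 227 nV = 6.740e6. Since 2^22 = 4194304 and 2^23 = 8388608, N = 23.
6.02(23) + 1.76 = 140.22 dB.

140.2 dB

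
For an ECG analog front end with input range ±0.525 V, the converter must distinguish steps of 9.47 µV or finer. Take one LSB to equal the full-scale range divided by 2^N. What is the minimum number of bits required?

Full-scale range = 0.525 V − (-0.525 V) = 1.05 V.
1.05 V / 9.47 µV = 110900. Since 2^16 = 65536 and 2^17 = 131072, N = 17.

17 bits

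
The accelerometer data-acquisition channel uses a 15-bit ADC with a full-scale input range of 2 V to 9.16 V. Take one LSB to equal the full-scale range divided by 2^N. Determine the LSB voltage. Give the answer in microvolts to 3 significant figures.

219 µV

The full-scale span is 9.16 − (2) = 7.16 V.
Number of codes = 2^15 = 32768.
LSB = 7.16 V ÷ 2^15 = 7.16/32768 V = 219 µV.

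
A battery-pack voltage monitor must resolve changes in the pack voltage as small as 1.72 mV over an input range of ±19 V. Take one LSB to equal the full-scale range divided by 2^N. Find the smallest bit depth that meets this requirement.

15 bits

The full-scale span is 19 − (-19) = 38 V.
38 V / 1.72 mV = 22090. Since 2^14 = 16384 and 2^15 = 32768, N = 15.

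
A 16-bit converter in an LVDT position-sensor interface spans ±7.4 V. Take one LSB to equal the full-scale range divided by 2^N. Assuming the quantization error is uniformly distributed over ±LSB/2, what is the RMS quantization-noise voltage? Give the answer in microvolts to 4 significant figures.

Span: 7.4 V − (-7.4 V) = 14.8 V.
LSB = 14.8 V / 2^16 = 225.830 µV.
For a uniform distribution on [−LSB/2, +LSB/2], V_rms = LSB/√12 = 225.830 µV/3.4641 = 65.19 µV.

65.19 µV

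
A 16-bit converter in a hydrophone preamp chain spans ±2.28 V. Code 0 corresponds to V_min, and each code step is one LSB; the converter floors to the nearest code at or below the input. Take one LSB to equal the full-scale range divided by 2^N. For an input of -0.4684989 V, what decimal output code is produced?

Range = 2.28 − (-2.28) = 4.56 V. LSB = 4.56 V / 2^16 ≈ 69.58 µV.
V_in − V_min = -0.4684989 − (-2.28) = 1.8115011 V.
Divide by LSB: 1.8115011 × 65536/4.56 = 26034.7667.
Truncating gives code 26034.

26034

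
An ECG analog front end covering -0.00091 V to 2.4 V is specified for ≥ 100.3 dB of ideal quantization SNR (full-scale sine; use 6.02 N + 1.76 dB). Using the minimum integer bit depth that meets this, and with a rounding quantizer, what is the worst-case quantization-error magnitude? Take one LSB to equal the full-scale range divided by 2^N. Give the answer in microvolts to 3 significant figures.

Full-scale range = 2.4 V − (-0.00091 V) = 2.40091 V.
Required N = ⌈(100.3 − 1.76)/6.02⌉ = ⌈16.369⌉ = 17.
Step size = 2.40091/131072 V = 18.317 µV.
|e|_max = LSB/2 = 9.16 µV.

9.16 µV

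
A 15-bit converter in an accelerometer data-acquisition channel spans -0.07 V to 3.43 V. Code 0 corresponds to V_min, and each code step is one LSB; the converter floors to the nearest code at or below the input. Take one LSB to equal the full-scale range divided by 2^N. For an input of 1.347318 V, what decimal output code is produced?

13269

Full-scale range = 3.43 V − (-0.07 V) = 3.5 V. LSB = 3.5 V / 2^15 ≈ 106.8 µV.
(V_in − V_min) × 2^15/range = (1.347318 − (-0.07)) × 32768/3.5 = 13269.336.
Floor → code = 13269.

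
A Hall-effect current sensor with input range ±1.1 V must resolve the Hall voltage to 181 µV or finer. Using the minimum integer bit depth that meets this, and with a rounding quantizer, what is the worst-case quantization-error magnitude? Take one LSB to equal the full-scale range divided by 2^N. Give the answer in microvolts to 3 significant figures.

67.1 µV

The full-scale span is 1.1 − (-1.1) = 2.2 V.
Levels needed ≥ 2.2/181 µV = 12150. 2^14 = 16384 suffices, so N_min = 14.
One LSB is 2.2 V / 16384 = 134.28 µV.
Half an LSB is 67.1 µV.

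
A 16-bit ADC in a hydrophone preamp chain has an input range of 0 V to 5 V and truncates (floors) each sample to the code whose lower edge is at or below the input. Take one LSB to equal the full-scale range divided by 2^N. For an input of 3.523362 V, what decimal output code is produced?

Range is 5 V. LSB = 5 V / 2^16 ≈ 76.29 µV.
code = ⌊(V_in − V_min)/LSB⌋ = ⌊(V_in − V_min) × 2^16 / range⌋
     = ⌊(3.523362 − (0)) × 65536 / 5⌋ = ⌊3.523362 × 65536/5⌋
     = ⌊46181.410⌋ = 46181.

46181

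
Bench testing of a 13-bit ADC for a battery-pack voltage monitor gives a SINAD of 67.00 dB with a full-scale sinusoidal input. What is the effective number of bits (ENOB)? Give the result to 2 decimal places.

10.84 bits

Inverting SNR = 6.02 N + 1.76: N_eff = (67.00 − 1.76)/6.02 = 10.8372.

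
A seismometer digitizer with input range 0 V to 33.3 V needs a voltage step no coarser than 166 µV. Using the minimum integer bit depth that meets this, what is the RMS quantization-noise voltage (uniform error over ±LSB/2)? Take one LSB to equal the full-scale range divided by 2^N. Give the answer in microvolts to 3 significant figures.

Full-scale range = 33.3 V.
33.3 V / 166 µV = 200600. Since 2^17 = 131072 and 2^18 = 262144, N = 18.
One LSB is 33.3 V / 262144 = 127.03 µV.
V_rms = LSB/√12 = 36.7 µV.

36.7 µV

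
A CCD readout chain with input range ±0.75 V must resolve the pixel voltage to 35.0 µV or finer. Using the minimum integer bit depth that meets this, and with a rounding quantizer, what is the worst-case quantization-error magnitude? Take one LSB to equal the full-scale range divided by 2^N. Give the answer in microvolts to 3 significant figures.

11.4 µV

Span: 0.75 V − (-0.75 V) = 1.5 V.
Levels needed ≥ 1.5/35.0 µV = 42860. 2^16 = 65536 suffices, so N_min = 16.
Step size = 1.5/65536 V = 22.888 µV.
Half an LSB is 11.4 µV.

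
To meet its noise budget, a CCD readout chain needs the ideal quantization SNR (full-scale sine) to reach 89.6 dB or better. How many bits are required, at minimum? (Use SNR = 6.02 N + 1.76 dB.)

15 bits

Solving 6.02 N ≥ 89.6 − 1.76: N ≥ 14.591. Round up → N = 15.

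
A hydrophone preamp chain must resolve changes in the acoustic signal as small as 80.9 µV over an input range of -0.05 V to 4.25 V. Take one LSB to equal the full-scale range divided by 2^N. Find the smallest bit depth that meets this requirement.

16 bits

Span: 4.25 V − (-0.05 V) = 4.3 V.
Required number of levels: 4.3/80.9 µV = 53152; smallest N with 2^N ≥ that is 16.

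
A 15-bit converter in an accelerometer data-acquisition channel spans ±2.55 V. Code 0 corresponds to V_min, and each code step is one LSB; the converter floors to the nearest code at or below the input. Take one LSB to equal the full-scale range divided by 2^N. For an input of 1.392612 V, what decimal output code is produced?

The full-scale span is 2.55 − (-2.55) = 5.1 V. LSB = 5.1 V / 2^15 ≈ 155.6 µV.
V_in − V_min = 1.392612 − (-2.55) = 3.942612 V.
Divide by LSB: 3.942612 × 32768/5.1 = 25331.6686.
Truncating gives code 25331.

25331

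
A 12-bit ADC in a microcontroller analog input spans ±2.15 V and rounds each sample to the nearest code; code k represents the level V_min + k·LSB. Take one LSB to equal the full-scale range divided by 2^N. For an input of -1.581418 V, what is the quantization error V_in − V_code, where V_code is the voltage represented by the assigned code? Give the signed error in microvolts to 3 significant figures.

−412 µV

The full-scale span is 2.15 − (-2.15) = 4.3 V. LSB = 4.3 V / 2^12 ≈ 1.050 mV.
(V_in − V_min)/LSB = (-1.581418 − (-2.15)) × 4096/4.3 = 541.6074 → nearest code k = 542.
V_code = -2.15 + (542/4096) × 4.3 = -1.581005859 V.
V_in − V_code = -1.581418 − (-1.581005859) = −412 µV.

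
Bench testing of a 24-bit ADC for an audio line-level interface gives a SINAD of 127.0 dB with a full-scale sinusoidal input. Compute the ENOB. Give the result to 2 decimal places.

ENOB = (SINAD − 1.76) / 6.02 = (127.0 − 1.76) / 6.02 = 125.24 / 6.02 = 20.8040.

20.80 bits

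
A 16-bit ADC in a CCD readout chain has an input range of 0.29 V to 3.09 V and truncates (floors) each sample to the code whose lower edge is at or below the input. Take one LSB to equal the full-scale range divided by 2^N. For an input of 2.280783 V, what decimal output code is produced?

46595

Full-scale range = 3.09 V − (0.29 V) = 2.8 V. LSB = 2.8 V / 2^16 ≈ 42.72 µV.
code = ⌊(V_in − V_min)/LSB⌋ = ⌊(V_in − V_min) × 2^16 / range⌋
     = ⌊(2.280783 − (0.29)) × 65536 / 2.8⌋ = ⌊1.990783 × 65536/2.8⌋
     = ⌊46595.698⌋ = 46595.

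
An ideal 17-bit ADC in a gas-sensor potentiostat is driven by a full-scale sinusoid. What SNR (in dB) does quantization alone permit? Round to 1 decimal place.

6.02(17) + 1.76 = 102.34 + 1.76 = 104.10 dB.

104.1 dB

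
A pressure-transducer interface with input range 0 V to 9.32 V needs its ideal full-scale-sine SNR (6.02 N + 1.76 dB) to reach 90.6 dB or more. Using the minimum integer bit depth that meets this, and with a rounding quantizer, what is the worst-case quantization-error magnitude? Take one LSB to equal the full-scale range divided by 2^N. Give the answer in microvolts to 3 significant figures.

142 µV

Full-scale range = 9.32 V.
N ≥ (90.6 − 1.76)/6.02 = 14.757 → N_min = 15.
Step size = 9.32/32768 V = 284.42 µV.
Half an LSB is 142 µV.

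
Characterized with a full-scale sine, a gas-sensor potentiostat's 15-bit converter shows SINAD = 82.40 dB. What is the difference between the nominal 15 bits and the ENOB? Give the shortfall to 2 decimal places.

1.60 bits

Effective bits = (82.40 − 1.76)/6.02 = 13.3953.
15 − 13.3953 = 1.60 bits below nominal.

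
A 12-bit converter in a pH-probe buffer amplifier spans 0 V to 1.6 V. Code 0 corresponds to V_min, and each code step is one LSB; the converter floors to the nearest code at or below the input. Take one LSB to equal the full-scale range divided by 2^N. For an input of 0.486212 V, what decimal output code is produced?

1244

Full-scale range = 1.6 V. LSB = 1.6 V / 2^12 ≈ 390.6 µV.
(V_in − V_min) × 2^12/range = (0.486212 − (0)) × 4096/1.6 = 1244.703.
Floor → code = 1244.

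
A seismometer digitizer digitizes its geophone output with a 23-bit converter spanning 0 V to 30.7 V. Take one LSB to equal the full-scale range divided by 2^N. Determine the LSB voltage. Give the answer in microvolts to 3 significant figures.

V_FS = 30.7 V.
Number of codes = 2^23 = 8388608.
LSB = 30.7 V / 2^23 = 3.66 µV.

3.66 µV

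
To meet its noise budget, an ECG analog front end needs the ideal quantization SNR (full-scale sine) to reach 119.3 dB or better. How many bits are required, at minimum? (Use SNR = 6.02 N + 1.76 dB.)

20 bits

Solving 6.02 N ≥ 119.3 − 1.76: N ≥ 19.525. Round up → N = 20.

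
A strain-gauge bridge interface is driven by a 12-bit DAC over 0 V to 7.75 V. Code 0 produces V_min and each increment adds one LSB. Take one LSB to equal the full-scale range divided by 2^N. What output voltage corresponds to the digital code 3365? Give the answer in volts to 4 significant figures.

V_FS = 7.75 V. LSB = 7.75 V / 2^12.
V_out = V_min + code × LSB = 0 V + 3365 × 7.75 V / 4096
      = 0 + 6.36688 = 6.36688 V.

6.367 V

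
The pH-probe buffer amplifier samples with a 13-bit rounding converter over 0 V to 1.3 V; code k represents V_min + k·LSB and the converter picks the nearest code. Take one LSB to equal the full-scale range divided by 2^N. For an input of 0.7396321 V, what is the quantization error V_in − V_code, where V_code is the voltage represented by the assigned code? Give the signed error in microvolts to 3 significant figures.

−28.5 µV

Full-scale range = 1.3 V. LSB = 1.3 V / 2^13 ≈ 158.7 µV.
(V_in − V_min)/LSB = (0.7396321 − (0)) × 8192/1.3 = 4660.8201 → nearest code k = 4661.
V_code = V_min + k × range/2^13 = 0 + 4661 × 1.3/8192 = 0.7396606445 V.
Error = V_in − V_code = 0.7396321 − (0.7396606445) = −28.5 µV.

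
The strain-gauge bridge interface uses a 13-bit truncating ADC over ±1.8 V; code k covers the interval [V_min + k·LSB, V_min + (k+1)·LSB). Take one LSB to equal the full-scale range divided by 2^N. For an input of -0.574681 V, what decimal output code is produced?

2788

Range = 1.8 − (-1.8) = 3.6 V. LSB = 3.6 V / 2^13 ≈ 439.5 µV.
(V_in − V_min) × 2^13/range = (-0.574681 − (-1.8)) × 8192/3.6 = 2788.281.
Floor → code = 2788.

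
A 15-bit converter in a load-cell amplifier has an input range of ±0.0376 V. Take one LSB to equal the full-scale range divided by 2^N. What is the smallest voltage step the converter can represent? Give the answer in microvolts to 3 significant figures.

2.29 µV

Span: 0.0376 V − (-0.0376 V) = 0.0752 V.
Number of codes = 2^15 = 32768.
Step size = 0.0752/32768 V = 2.29 µV.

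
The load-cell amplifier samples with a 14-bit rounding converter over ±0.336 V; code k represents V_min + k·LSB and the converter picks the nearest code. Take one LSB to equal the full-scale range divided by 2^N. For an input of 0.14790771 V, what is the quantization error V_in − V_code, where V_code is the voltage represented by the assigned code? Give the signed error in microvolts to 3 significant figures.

+5.37 µV

The full-scale span is 0.336 − (-0.336) = 0.672 V. LSB = 0.672 V / 2^14 ≈ 41.02 µV.
(0.14790771 − (-0.336)) / LSB = 0.48390771 × 16384/0.672 = 11798.1308. Nearest integer: k = 11798.
V_code = -0.336 + (11798/16384) × 0.672 = 0.14790234375 V.
e = 0.14790771 − (0.14790234375) = +5.37 µV.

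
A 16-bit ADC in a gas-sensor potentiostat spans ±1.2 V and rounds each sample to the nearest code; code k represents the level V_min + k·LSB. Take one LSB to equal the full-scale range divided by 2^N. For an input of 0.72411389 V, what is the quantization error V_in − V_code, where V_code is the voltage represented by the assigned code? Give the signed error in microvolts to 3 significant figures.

+5.00 µV

Full-scale range = 1.2 V − (-1.2 V) = 2.4 V. LSB = 2.4 V / 2^16 ≈ 36.62 µV.
(V_in − V_min)/LSB = (0.72411389 − (-1.2)) × 65536/2.4 = 52541.1366 → nearest code k = 52541.
V_code = -1.2 + (52541/65536) × 2.4 = 0.72410888672 V.
Error = V_in − V_code = 0.72411389 − (0.72410888672) = +5.00 µV.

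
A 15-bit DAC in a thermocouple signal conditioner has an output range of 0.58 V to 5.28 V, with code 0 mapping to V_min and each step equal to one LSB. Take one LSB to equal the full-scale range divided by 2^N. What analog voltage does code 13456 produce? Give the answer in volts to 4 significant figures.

The full-scale span is 5.28 − (0.58) = 4.7 V. LSB = 4.7 V / 2^15.
Output = V_min + (13456/32768) × range = 0.58 + 0.410645 × 4.7 V
      = 0.58 V + 1.93003 V = 2.51003 V.

2.510 V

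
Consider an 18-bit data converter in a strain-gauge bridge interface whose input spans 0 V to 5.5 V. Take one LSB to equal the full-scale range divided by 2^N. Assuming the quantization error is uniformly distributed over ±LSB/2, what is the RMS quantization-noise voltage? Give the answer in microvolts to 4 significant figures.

6.057 µV

V_FS = 5.5 V.
LSB = 5.5 V / 2^18 = 20.9808 µV.
σ_q = LSB/√12 = 20.9808 µV/3.4641 = 6.057 µV.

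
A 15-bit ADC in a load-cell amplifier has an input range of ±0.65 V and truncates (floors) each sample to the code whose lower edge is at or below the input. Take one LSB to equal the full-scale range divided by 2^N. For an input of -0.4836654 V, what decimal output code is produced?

4192

Span: 0.65 V − (-0.65 V) = 1.3 V. LSB = 1.3 V / 2^15 ≈ 39.67 µV.
(V_in − V_min) × 2^15/range = (-0.4836654 − (-0.65)) × 32768/1.3 = 4192.656.
Floor → code = 4192.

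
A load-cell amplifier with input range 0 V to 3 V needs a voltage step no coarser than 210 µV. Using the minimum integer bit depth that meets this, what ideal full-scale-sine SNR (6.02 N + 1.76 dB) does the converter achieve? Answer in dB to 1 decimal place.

Range is 3 V.
3 V / 210 µV = 14290. Since 2^13 = 8192 and 2^14 = 16384, N = 14.
Ideal SNR at N = 14: 6.02·14 + 1.76 = 86.0 dB.

86.0 dB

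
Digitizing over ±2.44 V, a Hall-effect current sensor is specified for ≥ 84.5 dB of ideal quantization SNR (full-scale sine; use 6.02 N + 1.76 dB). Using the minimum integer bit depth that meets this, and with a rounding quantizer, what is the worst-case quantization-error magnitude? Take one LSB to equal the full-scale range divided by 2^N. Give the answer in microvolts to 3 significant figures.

The full-scale span is 2.44 − (-2.44) = 4.88 V.
6.02 N + 1.76 ≥ 84.5 gives N ≥ 13.744, so the minimum integer is 14.
One LSB is 4.88 V / 16384 = 297.85 µV.
Half an LSB is 149 µV.

149 µV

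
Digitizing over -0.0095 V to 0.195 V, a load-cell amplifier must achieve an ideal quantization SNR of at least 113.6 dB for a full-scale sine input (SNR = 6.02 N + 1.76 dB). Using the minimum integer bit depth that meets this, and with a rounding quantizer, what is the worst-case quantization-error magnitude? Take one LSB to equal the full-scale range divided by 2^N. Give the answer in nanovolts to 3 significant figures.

Span: 0.195 V − (-0.0095 V) = 0.2045 V.
Required N = ⌈(113.6 − 1.76)/6.02⌉ = ⌈18.578⌉ = 19.
LSB = 0.2045 V ÷ 2^19 = 0.2045/524288 V = 390.05 nV.
Half an LSB is 195 nV.

195 nV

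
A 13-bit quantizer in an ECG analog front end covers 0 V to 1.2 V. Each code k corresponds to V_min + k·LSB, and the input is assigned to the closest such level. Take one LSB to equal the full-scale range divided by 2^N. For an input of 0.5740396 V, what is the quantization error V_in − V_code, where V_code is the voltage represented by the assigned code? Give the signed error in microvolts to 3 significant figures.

Span = 1.2 V. LSB = 1.2 V / 2^13 ≈ 146.5 µV.
(0.5740396 − (0)) / LSB = 0.5740396 × 8192/1.2 = 3918.7770. Nearest integer: k = 3919.
Reconstructed level: 0 + 3919 × 1.2/8192 V = 0.5740722656 V.
Error = V_in − V_code = 0.5740396 − (0.5740722656) = −32.7 µV.

−32.7 µV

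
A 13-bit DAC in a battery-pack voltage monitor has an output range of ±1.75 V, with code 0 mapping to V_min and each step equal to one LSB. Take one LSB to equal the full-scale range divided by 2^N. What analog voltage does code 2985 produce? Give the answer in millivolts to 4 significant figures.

Span: 1.75 V − (-1.75 V) = 3.5 V. LSB = 3.5 V / 2^13.
V_out = -1.75 + 2985 × (3.5/8192) V
      = -1.75 + 1.27533 = -0.474670 V.

-474.7 mV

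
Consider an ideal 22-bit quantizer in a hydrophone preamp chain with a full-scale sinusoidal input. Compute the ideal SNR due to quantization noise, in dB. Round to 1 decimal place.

SNR = 6.02·22 + 1.76 = 134.20 dB.

134.2 dB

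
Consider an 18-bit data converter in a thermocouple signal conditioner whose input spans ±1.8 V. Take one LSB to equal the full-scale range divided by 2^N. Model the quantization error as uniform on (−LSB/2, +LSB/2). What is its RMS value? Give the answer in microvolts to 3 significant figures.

The full-scale span is 1.8 − (-1.8) = 3.6 V.
LSB = 3.6 V ÷ 2^18 = 3.6/262144 V = 13.733 µV.
RMS of a uniform error over width LSB is LSB/√12 = 3.96 µV.

3.96 µV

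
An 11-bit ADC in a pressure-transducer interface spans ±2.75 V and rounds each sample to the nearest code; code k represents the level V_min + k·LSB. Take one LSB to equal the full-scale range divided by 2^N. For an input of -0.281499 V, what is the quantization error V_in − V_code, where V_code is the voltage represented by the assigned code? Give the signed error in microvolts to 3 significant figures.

Span: 2.75 V − (-2.75 V) = 5.5 V. LSB = 5.5 V / 2^11 ≈ 2.686 mV.
(-0.281499 − (-2.75)) / LSB = 2.468501 × 2048/5.5 = 919.1800. Nearest integer: k = 919.
V_code = V_min + k × range/2^11 = -2.75 + 919 × 5.5/2048 = -0.2819824219 V.
Error = V_in − V_code = -0.281499 − (-0.2819824219) = +483 µV.

+483 µV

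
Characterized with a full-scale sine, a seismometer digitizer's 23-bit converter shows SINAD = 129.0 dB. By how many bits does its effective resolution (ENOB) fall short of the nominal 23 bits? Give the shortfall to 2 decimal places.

ENOB = (SINAD − 1.76)/6.02 = (129.0 − 1.76)/6.02 = 21.1362 bits.
Shortfall = 23 − 21.1362 = 1.8638 bits.

1.86 bits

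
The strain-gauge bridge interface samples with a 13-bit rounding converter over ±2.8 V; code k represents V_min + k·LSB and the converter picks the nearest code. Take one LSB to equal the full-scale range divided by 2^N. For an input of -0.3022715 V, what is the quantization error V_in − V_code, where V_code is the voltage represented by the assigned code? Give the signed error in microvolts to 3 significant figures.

−123 µV

Span: 2.8 V − (-2.8 V) = 5.6 V. LSB = 5.6 V / 2^13 ≈ 0.6836 mV.
(-0.3022715 − (-2.8)) / LSB = 2.4977285 × 8192/5.6 = 3653.8200. Nearest integer: k = 3654.
V_code = V_min + k × range/2^13 = -2.8 + 3654 × 5.6/8192 = -0.3021484375 V.
V_in − V_code = -0.3022715 − (-0.3021484375) = −123 µV.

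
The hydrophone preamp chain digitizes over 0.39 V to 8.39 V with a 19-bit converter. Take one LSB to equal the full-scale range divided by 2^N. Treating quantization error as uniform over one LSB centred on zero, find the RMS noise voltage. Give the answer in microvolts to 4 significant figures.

Span: 8.39 V − (0.39 V) = 8 V.
LSB = 8 V ÷ 2^19 = 8/524288 V = 15.2588 µV.
V_rms = LSB/√12 = 15.2588 µV / √12 = 4.405 µV.

4.405 µV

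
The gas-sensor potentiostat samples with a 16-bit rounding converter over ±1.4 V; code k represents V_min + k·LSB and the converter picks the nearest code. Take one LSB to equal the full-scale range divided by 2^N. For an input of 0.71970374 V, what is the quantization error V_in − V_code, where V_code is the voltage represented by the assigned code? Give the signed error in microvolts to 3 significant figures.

+7.70 µV

Range = 1.4 − (-1.4) = 2.8 V. LSB = 2.8 V / 2^16 ≈ 42.72 µV.
(V_in − V_min)/LSB = (0.71970374 − (-1.4)) × 65536/2.8 = 49613.1801 → nearest code k = 49613.
V_code = V_min + k × range/2^16 = -1.4 + 49613 × 2.8/65536 = 0.71969604492 V.
Error = V_in − V_code = 0.71970374 − (0.71969604492) = +7.70 µV.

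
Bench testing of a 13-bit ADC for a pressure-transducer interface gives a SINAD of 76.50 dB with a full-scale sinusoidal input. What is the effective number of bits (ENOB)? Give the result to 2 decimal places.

12.42 bits

ENOB = (SINAD − 1.76) / 6.02 = (76.50 − 1.76) / 6.02 = 74.74 / 6.02 = 12.4153.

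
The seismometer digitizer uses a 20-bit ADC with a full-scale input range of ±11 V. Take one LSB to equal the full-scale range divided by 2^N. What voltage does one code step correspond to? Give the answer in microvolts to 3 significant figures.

21.0 µV

Span: 11 V − (-11 V) = 22 V.
There are 2^20 = 1048576 steps.
LSB = 22 V ÷ 2^20 = 22/1048576 V = 21.0 µV.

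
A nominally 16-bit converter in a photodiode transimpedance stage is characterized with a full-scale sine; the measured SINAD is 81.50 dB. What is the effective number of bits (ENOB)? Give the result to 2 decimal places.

ENOB = (SINAD − 1.76) / 6.02 = (81.50 − 1.76) / 6.02 = 79.74 / 6.02 = 13.2458.

13.25 bits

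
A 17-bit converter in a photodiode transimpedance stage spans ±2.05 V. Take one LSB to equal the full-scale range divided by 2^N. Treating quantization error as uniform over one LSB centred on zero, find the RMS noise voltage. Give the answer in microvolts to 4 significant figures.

9.030 µV

Full-scale range = 2.05 V − (-2.05 V) = 4.1 V.
One LSB is 4.1 V / 131072 = 31.2805 µV.
For a uniform distribution on [−LSB/2, +LSB/2], V_rms = LSB/√12 = 31.2805 µV/3.4641 = 9.030 µV.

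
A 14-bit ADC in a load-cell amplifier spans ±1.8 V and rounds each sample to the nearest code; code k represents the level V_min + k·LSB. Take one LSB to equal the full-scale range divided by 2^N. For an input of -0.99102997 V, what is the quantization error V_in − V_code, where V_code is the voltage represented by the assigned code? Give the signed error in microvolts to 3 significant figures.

Span: 1.8 V − (-1.8 V) = 3.6 V. LSB = 3.6 V / 2^14 ≈ 219.7 µV.
Position in LSBs: (-0.99102997 − (-1.8)) × 16384/3.6 = 3681.7125; rounding gives k = 3682.
Reconstructed level: -1.8 + 3682 × 3.6/16384 V = -0.99096679688 V.
e = -0.99102997 − (-0.99096679688) = −63.2 µV.

−63.2 µV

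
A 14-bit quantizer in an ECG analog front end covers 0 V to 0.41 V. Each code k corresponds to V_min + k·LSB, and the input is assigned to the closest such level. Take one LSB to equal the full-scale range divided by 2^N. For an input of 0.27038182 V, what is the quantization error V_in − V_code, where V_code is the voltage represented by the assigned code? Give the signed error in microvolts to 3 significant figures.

V_FS = 0.41 V. LSB = 0.41 V / 2^14 ≈ 25.02 µV.
Position in LSBs: (0.27038182 − (0)) × 16384/0.41 = 10804.7213; rounding gives k = 10805.
Reconstructed level: 0 + 10805 × 0.41/16384 V = 0.27038879395 V.
Error = V_in − V_code = 0.27038182 − (0.27038879395) = −6.97 µV.

−6.97 µV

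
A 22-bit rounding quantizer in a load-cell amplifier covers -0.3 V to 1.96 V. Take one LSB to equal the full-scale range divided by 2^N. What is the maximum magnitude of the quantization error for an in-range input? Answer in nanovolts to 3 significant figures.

Full-scale range = 1.96 V − (-0.3 V) = 2.26 V.
LSB = 2.26 V ÷ 2^22 = 2.26/4194304 V = 0.53883 µV.
|e|_max = LSB/2 = 269 nV.

269 nV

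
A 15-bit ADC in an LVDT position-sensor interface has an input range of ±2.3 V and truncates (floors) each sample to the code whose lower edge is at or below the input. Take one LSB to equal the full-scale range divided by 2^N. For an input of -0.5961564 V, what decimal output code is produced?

12137

Full-scale range = 2.3 V − (-2.3 V) = 4.6 V. LSB = 4.6 V / 2^15 ≈ 140.4 µV.
(V_in − V_min) × 2^15/range = (-0.5961564 − (-2.3)) × 32768/4.6 = 12137.293.
Floor → code = 12137.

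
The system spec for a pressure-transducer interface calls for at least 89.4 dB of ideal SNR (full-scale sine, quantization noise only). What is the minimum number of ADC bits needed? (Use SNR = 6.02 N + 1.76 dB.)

15 bits

N ≥ (89.4 − 1.76)/6.02 = 14.558 → N_min = 15.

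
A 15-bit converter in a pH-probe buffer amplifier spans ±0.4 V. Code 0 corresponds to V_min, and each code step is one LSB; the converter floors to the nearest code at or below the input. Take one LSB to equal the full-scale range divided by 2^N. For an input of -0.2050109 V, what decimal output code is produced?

Full-scale range = 0.4 V − (-0.4 V) = 0.8 V. LSB = 0.8 V / 2^15 ≈ 24.41 µV.
V_in − V_min = -0.2050109 − (-0.4) = 0.1949891 V.
Divide by LSB: 0.1949891 × 32768/0.8 = 7986.7535.
Truncating gives code 7986.

7986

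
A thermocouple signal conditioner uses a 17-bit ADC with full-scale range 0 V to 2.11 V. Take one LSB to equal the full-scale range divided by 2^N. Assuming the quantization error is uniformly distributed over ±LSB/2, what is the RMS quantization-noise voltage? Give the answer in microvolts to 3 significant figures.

Range is 2.11 V.
LSB = 2.11 V / 2^17 = 16.098 µV.
RMS of a uniform error over width LSB is LSB/√12 = 4.65 µV.

4.65 µV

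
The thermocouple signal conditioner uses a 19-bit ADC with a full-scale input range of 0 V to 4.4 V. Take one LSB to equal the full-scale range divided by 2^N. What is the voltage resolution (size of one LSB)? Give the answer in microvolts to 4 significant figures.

V_FS = 4.4 V.
Number of codes = 2^19 = 524288.
LSB = 4.4 V / 2^19 = 8.392 µV.

8.392 µV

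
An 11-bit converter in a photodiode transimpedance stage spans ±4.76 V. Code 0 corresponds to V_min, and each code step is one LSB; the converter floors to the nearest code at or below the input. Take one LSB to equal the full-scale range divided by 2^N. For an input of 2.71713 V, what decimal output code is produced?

Range = 4.76 − (-4.76) = 9.52 V. LSB = 9.52 V / 2^11 ≈ 4.648 mV.
V_in − V_min = 2.71713 − (-4.76) = 7.47713 V.
Divide by LSB: 7.47713 × 2048/9.52 = 1608.5254.
Truncating gives code 1608.

1608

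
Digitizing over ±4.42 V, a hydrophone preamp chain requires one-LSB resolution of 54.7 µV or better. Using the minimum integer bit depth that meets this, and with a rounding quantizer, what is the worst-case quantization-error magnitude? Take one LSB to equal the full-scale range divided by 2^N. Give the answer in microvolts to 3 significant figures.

16.9 µV

Span: 4.42 V − (-4.42 V) = 8.84 V.
Required number of levels: 8.84/54.7 µV = 161610; smallest N with 2^N ≥ that is 18.
LSB = 8.84 V / 2^18 = 33.722 µV.
Half an LSB is 16.9 µV.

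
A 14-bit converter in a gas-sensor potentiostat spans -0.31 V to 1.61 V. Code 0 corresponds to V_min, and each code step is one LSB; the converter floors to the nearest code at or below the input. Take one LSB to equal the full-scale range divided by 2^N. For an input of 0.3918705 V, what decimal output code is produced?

5989

Full-scale range = 1.61 V − (-0.31 V) = 1.92 V. LSB = 1.92 V / 2^14 ≈ 117.2 µV.
code = ⌊(V_in − V_min)/LSB⌋ = ⌊(V_in − V_min) × 2^14 / range⌋
     = ⌊(0.3918705 − (-0.31)) × 16384 / 1.92⌋ = ⌊0.7018705 × 16384/1.92⌋
     = ⌊5989.295⌋ = 5989.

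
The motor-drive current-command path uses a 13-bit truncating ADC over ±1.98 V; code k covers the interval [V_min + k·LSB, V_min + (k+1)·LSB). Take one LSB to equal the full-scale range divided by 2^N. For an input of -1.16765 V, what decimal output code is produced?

1680

Span: 1.98 V − (-1.98 V) = 3.96 V. LSB = 3.96 V / 2^13 ≈ 483.4 µV.
(V_in − V_min) × 2^13/range = (-1.16765 − (-1.98)) × 8192/3.96 = 1680.498.
Floor → code = 1680.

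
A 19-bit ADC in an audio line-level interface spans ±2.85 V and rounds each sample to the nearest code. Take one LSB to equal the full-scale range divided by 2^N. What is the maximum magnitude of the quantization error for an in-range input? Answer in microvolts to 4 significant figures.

5.436 µV

Full-scale range = 2.85 V − (-2.85 V) = 5.7 V.
Step size = 5.7/524288 V = 10.8719 µV.
|e|_max = LSB/2 = 5.436 µV.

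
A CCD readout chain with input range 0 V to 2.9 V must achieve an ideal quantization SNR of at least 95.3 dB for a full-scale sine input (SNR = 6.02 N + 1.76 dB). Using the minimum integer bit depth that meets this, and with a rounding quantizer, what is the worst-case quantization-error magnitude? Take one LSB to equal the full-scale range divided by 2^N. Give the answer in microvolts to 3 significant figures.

22.1 µV

V_FS = 2.9 V.
Required N = ⌈(95.3 − 1.76)/6.02⌉ = ⌈15.538⌉ = 16.
LSB = 2.9 V ÷ 2^16 = 2.9/65536 V = 44.250 µV.
Half an LSB is 22.1 µV.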